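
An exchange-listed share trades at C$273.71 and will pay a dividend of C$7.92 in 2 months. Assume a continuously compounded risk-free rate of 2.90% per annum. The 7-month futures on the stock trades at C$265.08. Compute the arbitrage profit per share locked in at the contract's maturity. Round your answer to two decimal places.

PV(dividends) I = 7.92·e^(−0.0290·2/12) = 7.8818
Fair futures F* = (S − I)·e^(rT) = (273.71 − 7.8818)·e^0.016917 = 265.8282 × 1.017061 = 270.3635
Market C$265.08 < fair 270.3635: forward underpriced → reverse cash-and-carry (short the stock, invest proceeds at r, pay the dividends, go long the forward).
Profit at T = |F_mkt − F*| = |265.08 − 270.3635| = C$5.28 per share

C$5.28 per share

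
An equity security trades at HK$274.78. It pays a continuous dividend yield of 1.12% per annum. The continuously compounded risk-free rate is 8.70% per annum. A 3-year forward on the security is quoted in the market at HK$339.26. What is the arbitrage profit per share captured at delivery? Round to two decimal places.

HK$5.68 per share

Fair forward: F* = S·e^(carry·T), with carry = (r − q) = 0.0870 − 0.0112 = 0.0758
F* = 274.78 · e^(0.0758 × 3) = 274.78 · e^0.227400 = 274.78 × 1.255332 = HK$344.9401
Market HK$339.26 < fair HK$344.9401: forward underpriced → reverse cash-and-carry (short spot, go long the forward).
At maturity, profit = |F_mkt − F*| = |339.26 − 344.9401| = HK$5.68 per share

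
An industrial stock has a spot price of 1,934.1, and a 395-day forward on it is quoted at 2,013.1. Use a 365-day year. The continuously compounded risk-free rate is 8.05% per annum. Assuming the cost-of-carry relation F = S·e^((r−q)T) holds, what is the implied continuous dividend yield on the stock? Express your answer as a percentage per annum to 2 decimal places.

From F = S·e^((r−q)T): (r − q) = ln(F/S)/T
ln(2013.1/1934.1) = ln(1.040846) = 0.040034
(r − q) = 0.040034 / (395/365) = 0.036993
q = r − ln(F/S)/T = 0.0805 − 0.036993 = 0.043507
q = 4.35%

4.35%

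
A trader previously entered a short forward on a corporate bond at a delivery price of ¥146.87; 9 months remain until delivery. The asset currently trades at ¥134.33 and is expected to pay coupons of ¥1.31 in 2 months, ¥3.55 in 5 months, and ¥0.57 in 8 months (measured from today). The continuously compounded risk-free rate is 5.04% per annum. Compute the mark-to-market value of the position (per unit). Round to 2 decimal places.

PV(remaining coupons) I = 1.31·e^(−0.0504·2/12) + 3.55·e^(−0.0504·5/12) + 0.57·e^(−0.0504·8/12) = 5.3264
Current forward F = (S − I)·e^(rT) = (134.33 − 5.3264)·e^(0.0504·9/12) = 129.0036 × 1.038524 = 133.9733
Value (long) = (F − K)·e^(−rT) = (133.9733 − 146.87) × 0.962906 = -12.4183
Short position value = −(long value) = ¥12.42

¥12.42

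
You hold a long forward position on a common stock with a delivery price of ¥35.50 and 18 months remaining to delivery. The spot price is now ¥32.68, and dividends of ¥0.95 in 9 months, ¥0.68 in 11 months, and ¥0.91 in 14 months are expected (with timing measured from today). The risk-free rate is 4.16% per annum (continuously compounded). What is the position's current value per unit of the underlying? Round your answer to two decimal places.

-¥3.11

PV(remaining dividends) I = 0.95·e^(−0.0416·9/12) + 0.68·e^(−0.0416·11/12) + 0.91·e^(−0.0416·14/12) = 2.4423
Current forward F = (S − I)·e^(rT) = (32.68 − 2.4423)·e^(0.0416·18/12) = 30.2377 × 1.064388 = 32.1846
Value (long) = (F − K)·e^(−rT) = (32.1846 − 35.50) × 0.939507 = -3.1148
Value = -¥3.11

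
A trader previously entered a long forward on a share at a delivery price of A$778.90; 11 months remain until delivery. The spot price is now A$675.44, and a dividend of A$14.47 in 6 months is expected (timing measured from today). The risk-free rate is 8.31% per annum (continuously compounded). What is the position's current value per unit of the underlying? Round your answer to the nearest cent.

PV(remaining dividends) I = 14.47·e^(−0.0831·6/12) = 13.8811
Current forward F = (S − I)·e^(rT) = (675.44 − 13.8811)·e^(0.0831·11/12) = 661.5589 × 1.079151 = 713.9219
Value (long) = (F − K)·e^(−rT) = (713.9219 − 778.90) × 0.926654 = -60.2122
Value = -A$60.21

-A$60.21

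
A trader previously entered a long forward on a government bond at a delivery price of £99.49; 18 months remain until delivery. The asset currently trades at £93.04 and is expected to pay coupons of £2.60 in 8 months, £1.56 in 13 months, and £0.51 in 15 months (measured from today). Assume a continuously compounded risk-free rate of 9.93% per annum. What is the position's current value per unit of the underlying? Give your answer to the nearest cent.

£3.03

PV(remaining coupons) I = 2.60·e^(−0.0993·8/12) + 1.56·e^(−0.0993·13/12) + 0.51·e^(−0.0993·15/12) = 4.2848
Current forward F = (S − I)·e^(rT) = (93.04 − 4.2848)·e^(0.0993·18/12) = 88.7552 × 1.160615 = 103.0106
Value (long) = (F − K)·e^(−rT) = (103.0106 − 99.49) × 0.861612 = 3.0334
Value = £3.03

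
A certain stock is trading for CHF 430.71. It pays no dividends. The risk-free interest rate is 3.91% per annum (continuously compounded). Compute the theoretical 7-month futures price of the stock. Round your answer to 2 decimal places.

F = S·e^(rT) = 430.71 · e^(0.0391 × 7/12)
= 430.71 · e^0.022808 = 430.71 × 1.023070
F = CHF 440.65

CHF 440.65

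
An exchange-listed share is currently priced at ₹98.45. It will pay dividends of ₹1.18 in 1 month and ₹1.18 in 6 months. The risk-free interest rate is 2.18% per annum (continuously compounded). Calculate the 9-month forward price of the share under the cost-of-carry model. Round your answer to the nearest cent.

PV(dividends) I = 1.18·e^(−0.0218·1/12) + 1.18·e^(−0.0218·6/12)
I = 1.1779 + 1.1672 = 2.3451
F = (S − I)·e^(rT) = (98.45 − 2.3451) · e^(0.0218·9/12)
= 96.1049 · e^0.016350 = 96.1049 × 1.016484 = ₹97.69

₹97.69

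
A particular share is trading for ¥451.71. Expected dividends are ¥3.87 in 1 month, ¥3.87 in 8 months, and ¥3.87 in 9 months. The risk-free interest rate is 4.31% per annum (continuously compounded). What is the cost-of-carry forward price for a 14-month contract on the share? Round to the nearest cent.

PV(dividends) I = 3.87·e^(−0.0431·1/12) + 3.87·e^(−0.0431·8/12) + 3.87·e^(−0.0431·9/12)
I = 3.8561 + 3.7604 + 3.7469 = 11.3634
F = (S − I)·e^(rT) = (451.71 − 11.3634) · e^(0.0431·14/12)
= 440.3466 · e^0.050283 = 440.3466 × 1.051569 = ¥463.05

¥463.05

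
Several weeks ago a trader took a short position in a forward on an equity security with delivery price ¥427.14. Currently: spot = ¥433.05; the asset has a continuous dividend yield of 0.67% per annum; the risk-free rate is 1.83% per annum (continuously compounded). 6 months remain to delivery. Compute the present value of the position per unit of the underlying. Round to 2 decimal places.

Current fair forward for the remaining 6 months: F = S·e^((r − q)·T), (r − q) = 0.0183 − 0.0067 = 0.0116
F = 433.05 · e^(0.0116 × 6/12) = 433.05 × 1.005817 = 435.5691
Value of long forward = (F − K)·e^(−rT) = (435.5691 − 427.14) · e^(−0.0183·6/12)
= 8.4291 × 0.990892 = 8.35
Short position value = −(long value) = -¥8.35

-¥8.35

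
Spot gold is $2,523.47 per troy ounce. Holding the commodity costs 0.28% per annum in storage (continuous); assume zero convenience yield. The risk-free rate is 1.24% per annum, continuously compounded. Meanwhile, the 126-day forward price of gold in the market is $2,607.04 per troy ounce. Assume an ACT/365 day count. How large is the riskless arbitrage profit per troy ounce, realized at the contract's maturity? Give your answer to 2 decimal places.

$70.29 per troy ounce

Fair forward: F* = S·e^(carry·T), with carry = (r + u) = 0.0124 + 0.0028 = 0.0152
F* = 2523.47 · e^(0.0152 × 126/365) = 2523.47 · e^0.00524712 = 2523.47 × 1.00526091 = $2536.7457
Market $2607.04 > fair $2536.7457: forward overpriced → cash-and-carry (buy spot, short the forward).
At maturity, profit = |F_mkt − F*| = |2607.04 − 2536.7457| = $70.29 per troy ounce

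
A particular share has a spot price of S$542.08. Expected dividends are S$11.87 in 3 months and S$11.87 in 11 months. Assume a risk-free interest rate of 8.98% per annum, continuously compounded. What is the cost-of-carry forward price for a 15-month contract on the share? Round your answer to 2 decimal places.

S$581.26

PV(dividends) I = 11.87·e^(−0.0898·3/12) + 11.87·e^(−0.0898·11/12)
I = 11.6065 + 10.9320 = 22.5385
F = (S − I)·e^(rT) = (542.08 − 22.5385) · e^(0.0898·15/12)
= 519.5415 · e^0.112250 = 519.5415 × 1.118793 = S$581.26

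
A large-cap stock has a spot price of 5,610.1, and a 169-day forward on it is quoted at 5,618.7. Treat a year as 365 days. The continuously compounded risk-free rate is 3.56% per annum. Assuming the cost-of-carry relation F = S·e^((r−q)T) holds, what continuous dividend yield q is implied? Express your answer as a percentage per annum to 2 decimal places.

From F = S·e^((r−q)T): (r − q) = ln(F/S)/T
ln(5618.7/5610.1) = ln(1.001533) = 0.001532
(r − q) = 0.001532 / (169/365) = 0.003309
q = r − ln(F/S)/T = 0.0356 − 0.003309 = 0.032291
q = 3.23%

3.23%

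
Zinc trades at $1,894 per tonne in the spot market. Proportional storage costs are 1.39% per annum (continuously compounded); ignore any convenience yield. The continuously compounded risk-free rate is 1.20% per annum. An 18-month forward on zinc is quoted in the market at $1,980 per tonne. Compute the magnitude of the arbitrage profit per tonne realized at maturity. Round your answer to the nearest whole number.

Fair forward: F* = S·e^(carry·T), with carry = (r + u) = 0.0120 + 0.0139 = 0.0259
F* = 1894 · e^(0.0259 × 18/12) = 1894 · e^0.038850 = 1894 × 1.039615 = $1969.0308
Market $1980 > fair $1969.0308: forward overpriced → cash-and-carry (buy spot, short the forward).
At maturity, profit = |F_mkt − F*| = |1980 − 1969.0308| = $11 per tonne

$11 per tonne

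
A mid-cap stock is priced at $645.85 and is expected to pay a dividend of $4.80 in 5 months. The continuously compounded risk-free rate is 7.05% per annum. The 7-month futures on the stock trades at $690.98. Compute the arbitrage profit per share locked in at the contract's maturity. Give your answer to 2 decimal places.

$22.87 per share

PV(dividends) I = 4.80·e^(−0.0705·5/12) = 4.6611
Fair futures F* = (S − I)·e^(rT) = (645.85 − 4.6611)·e^0.041125 = 641.1889 × 1.041982 = 668.1073
Market $690.98 > fair 668.1073: forward overpriced → cash-and-carry (borrow at r, buy the stock and collect the dividends, short the forward).
Profit at T = |F_mkt − F*| = |690.98 − 668.1073| = $22.87 per share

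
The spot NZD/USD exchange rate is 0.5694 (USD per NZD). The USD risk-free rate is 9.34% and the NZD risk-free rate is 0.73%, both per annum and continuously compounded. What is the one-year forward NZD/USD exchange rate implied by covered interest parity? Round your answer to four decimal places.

F = S·e^((r_USD − r_NZD)T) = 0.5694 · e^((0.0934 − 0.0073) × 12/12)
= 0.5694 · e^0.086100 = 0.5694 × 1.089915
F = 0.6206 USD per NZD

0.6206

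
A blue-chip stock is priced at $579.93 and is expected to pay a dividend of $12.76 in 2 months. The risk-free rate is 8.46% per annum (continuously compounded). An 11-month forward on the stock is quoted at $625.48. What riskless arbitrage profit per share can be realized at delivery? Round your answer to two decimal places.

PV(dividends) I = 12.76·e^(−0.0846·2/12) = 12.5813
Fair forward F* = (S − I)·e^(rT) = (579.93 − 12.5813)·e^0.077550 = 567.3487 × 1.080636 = 613.0974
Market $625.48 > fair 613.0974: forward overpriced → cash-and-carry (borrow at r, buy the stock and collect the dividends, short the forward).
Profit at T = |F_mkt − F*| = |625.48 − 613.0974| = $12.38 per share

$12.38 per share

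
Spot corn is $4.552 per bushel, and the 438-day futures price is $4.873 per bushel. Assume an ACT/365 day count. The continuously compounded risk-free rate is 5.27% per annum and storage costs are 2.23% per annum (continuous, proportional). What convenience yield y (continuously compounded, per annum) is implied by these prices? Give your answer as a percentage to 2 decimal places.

1.82%

F = S·e^((r+u−y)T) ⇒ (r+u−y) = ln(F/S)/T
ln(4.873/4.552) = 0.068143; /T ⇒ 0.056786
y = r + u − ln(F/S)/T = 0.0527 + 0.0223 − 0.056786 = 0.018214
y = 1.82%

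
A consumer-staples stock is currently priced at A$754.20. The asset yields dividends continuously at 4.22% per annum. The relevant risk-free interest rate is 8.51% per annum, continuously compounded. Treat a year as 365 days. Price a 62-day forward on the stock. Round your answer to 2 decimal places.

A$759.72

F = S·e^((r − q)T) = 754.20 · e^((0.0851 − 0.0422) × 62/365)
= 754.20 · e^0.007287 = 754.20 × 1.007314
F = A$759.72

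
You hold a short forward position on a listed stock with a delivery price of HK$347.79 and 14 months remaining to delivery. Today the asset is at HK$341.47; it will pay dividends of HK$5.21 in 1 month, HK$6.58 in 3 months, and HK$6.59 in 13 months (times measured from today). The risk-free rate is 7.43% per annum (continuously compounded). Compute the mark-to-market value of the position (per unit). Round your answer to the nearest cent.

-HK$4.84

PV(remaining dividends) I = 5.21·e^(−0.0743·1/12) + 6.58·e^(−0.0743·3/12) + 6.59·e^(−0.0743·13/12) = 17.7171
Current forward F = (S − I)·e^(rT) = (341.47 − 17.7171)·e^(0.0743·14/12) = 323.7529 × 1.090551 = 353.0690
Value (long) = (F − K)·e^(−rT) = (353.0690 − 347.79) × 0.916967 = 4.8407
Short position value = −(long value) = -HK$4.84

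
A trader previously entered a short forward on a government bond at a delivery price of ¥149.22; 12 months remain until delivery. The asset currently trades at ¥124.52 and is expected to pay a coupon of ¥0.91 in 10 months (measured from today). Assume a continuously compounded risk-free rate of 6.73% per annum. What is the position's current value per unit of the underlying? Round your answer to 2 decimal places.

¥15.85

PV(remaining coupons) I = 0.91·e^(−0.0673·10/12) = 0.8604
Current forward F = (S − I)·e^(rT) = (124.52 − 0.8604)·e^(0.0673·12/12) = 123.6596 × 1.069616 = 132.2683
Value (long) = (F − K)·e^(−rT) = (132.2683 − 149.22) × 0.934915 = -15.8484
Short position value = −(long value) = ¥15.85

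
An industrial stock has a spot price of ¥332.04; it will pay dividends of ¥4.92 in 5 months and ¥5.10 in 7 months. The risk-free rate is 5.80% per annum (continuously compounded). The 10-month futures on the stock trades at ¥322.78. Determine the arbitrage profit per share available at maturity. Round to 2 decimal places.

PV(dividends) I = 4.92·e^(−0.0580·5/12) + 5.10·e^(−0.0580·7/12) = 9.7329
Fair futures F* = (S − I)·e^(rT) = (332.04 − 9.7329)·e^0.048333 = 322.3071 × 1.049520 = 338.2677
Market ¥322.78 < fair 338.2677: forward underpriced → reverse cash-and-carry (short the stock, invest proceeds at r, pay the dividends, go long the forward).
Profit at T = |F_mkt − F*| = |322.78 − 338.2677| = ¥15.49 per share

¥15.49 per share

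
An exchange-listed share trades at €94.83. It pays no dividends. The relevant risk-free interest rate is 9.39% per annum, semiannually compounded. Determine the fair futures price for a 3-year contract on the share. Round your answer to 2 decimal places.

€124.88

F = S · (1+r/2)^(2T)
= 94.83 × 1.316909
F = €124.88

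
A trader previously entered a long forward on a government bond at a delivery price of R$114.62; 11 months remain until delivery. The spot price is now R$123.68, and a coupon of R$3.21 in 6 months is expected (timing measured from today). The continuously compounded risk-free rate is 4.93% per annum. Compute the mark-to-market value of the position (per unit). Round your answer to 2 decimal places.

R$10.99

PV(remaining coupons) I = 3.21·e^(−0.0493·6/12) = 3.1318
Current forward F = (S − I)·e^(rT) = (123.68 − 3.1318)·e^(0.0493·11/12) = 120.5482 × 1.046228 = 126.1209
Value (long) = (F − K)·e^(−rT) = (126.1209 − 114.62) × 0.955814 = 10.9927
Value = R$10.99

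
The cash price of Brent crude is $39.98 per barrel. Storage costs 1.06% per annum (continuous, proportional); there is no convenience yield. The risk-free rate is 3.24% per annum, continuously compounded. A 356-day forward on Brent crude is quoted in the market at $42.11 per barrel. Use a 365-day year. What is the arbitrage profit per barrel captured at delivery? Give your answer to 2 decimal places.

$0.42 per barrel

Fair forward: F* = S·e^(carry·T), with carry = (r + u) = 0.0324 + 0.0106 = 0.0430
F* = 39.98 · e^(0.0430 × 356/365) = 39.98 · e^0.041940 = 39.98 × 1.042832 = $41.6924
Market $42.11 > fair $41.6924: forward overpriced → cash-and-carry (buy spot, short the forward).
At maturity, profit = |F_mkt − F*| = |42.11 − 41.6924| = $0.42 per barrel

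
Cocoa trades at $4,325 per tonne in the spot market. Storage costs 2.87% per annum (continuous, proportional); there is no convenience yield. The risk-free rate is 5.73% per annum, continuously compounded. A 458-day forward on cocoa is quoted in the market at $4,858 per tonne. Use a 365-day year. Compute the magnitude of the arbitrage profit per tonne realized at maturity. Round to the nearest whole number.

Fair forward: F* = S·e^(carry·T), with carry = (r + u) = 0.0573 + 0.0287 = 0.0860
F* = 4325 · e^(0.0860 × 458/365) = 4325 · e^0.107912 = 4325 × 1.113950 = $4817.8337
Market $4858 > fair $4817.8337: forward overpriced → cash-and-carry (buy spot, short the forward).
At maturity, profit = |F_mkt − F*| = |4858 − 4817.8337| = $40 per tonne

$40 per tonne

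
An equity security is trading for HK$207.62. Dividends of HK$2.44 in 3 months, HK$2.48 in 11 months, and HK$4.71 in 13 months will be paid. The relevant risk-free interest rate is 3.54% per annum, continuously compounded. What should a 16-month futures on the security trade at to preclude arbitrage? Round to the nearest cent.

HK$207.85

PV(dividends) I = 2.44·e^(−0.0354·3/12) + 2.48·e^(−0.0354·11/12) + 4.71·e^(−0.0354·13/12)
I = 2.4185 + 2.4008 + 4.5328 = 9.3521
F = (S − I)·e^(rT) = (207.62 − 9.3521) · e^(0.0354·16/12)
= 198.2679 · e^0.047200 = 198.2679 × 1.048332 = HK$207.85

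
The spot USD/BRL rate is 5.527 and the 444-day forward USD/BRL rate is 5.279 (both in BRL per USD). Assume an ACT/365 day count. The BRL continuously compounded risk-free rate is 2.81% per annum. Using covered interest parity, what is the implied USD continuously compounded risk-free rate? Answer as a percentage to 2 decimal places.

F = S·e^((r_BRL − r_USD)T) ⇒ r_USD = r_BRL − ln(F/S)/T
ln(5.279/5.527) = -0.045908; /(444/365) = -0.037740
r_USD = 0.0281 + 0.037740 = 0.065840
r_USD = 6.58%

6.58%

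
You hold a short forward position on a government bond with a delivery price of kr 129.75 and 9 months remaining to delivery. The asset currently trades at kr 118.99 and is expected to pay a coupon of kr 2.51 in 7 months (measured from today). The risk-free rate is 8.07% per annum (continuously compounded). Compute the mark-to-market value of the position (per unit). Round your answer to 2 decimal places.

kr 5.53

PV(remaining coupons) I = 2.51·e^(−0.0807·7/12) = 2.3946
Current forward F = (S − I)·e^(rT) = (118.99 − 2.3946)·e^(0.0807·9/12) = 116.5954 × 1.062394 = 123.8703
Value (long) = (F − K)·e^(−rT) = (123.8703 − 129.75) × 0.941270 = -5.5344
Short position value = −(long value) = kr 5.53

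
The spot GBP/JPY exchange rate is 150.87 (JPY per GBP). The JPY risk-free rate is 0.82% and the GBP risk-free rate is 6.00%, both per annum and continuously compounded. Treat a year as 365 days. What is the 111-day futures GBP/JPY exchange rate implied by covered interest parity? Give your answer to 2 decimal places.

F = S·e^((r_JPY − r_GBP)T) = 150.87 · e^((0.0082 − 0.0600) × 111/365)
= 150.87 · e^-0.015753 = 150.87 × 0.984370
F = 148.51 JPY per GBP

148.51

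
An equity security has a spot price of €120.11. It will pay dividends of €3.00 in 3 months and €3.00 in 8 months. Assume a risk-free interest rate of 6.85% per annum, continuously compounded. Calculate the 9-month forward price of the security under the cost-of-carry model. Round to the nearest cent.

€120.32

PV(dividends) I = 3.00·e^(−0.0685·3/12) + 3.00·e^(−0.0685·8/12)
I = 2.9491 + 2.8661 = 5.8152
F = (S − I)·e^(rT) = (120.11 − 5.8152) · e^(0.0685·9/12)
= 114.2948 · e^0.051375 = 114.2948 × 1.052718 = €120.32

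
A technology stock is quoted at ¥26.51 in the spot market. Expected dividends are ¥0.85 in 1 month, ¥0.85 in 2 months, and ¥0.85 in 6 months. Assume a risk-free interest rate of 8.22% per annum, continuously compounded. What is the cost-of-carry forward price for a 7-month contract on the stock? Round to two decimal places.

PV(dividends) I = 0.85·e^(−0.0822·1/12) + 0.85·e^(−0.0822·2/12) + 0.85·e^(−0.0822·6/12)
I = 0.8442 + 0.8384 + 0.8158 = 2.4984
F = (S − I)·e^(rT) = (26.51 − 2.4984) · e^(0.0822·7/12)
= 24.0116 · e^0.047950 = 24.0116 × 1.049118 = ¥25.19

¥25.19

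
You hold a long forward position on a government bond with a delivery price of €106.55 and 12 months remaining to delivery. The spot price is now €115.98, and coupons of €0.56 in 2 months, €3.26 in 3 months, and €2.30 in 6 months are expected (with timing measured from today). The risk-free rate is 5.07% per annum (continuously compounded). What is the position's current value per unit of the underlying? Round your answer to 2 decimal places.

€8.68

PV(remaining coupons) I = 0.56·e^(−0.0507·2/12) + 3.26·e^(−0.0507·3/12) + 2.30·e^(−0.0507·6/12) = 6.0167
Current forward F = (S − I)·e^(rT) = (115.98 − 6.0167)·e^(0.0507·12/12) = 109.9633 × 1.052007 = 115.6822
Value (long) = (F − K)·e^(−rT) = (115.6822 − 106.55) × 0.950564 = 8.6807
Value = €8.68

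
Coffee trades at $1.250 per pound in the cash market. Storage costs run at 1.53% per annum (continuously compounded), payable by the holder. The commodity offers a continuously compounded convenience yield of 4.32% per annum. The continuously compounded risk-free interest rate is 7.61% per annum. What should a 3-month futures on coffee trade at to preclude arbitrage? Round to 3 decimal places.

$1.265 per pound

Net carry = r + u − y = 0.0761 + 0.0153 − 0.0432 = 0.0482
F = S·e^((r+u−y)T) = 1.250 · e^(0.0482 × 3/12) = 1.250 · e^0.012050
= 1.250 × 1.012123 = $1.265 per pound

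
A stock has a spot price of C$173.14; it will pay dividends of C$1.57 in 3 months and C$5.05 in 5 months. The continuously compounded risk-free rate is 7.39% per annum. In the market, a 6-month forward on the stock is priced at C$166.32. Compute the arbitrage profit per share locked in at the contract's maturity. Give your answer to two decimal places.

PV(dividends) I = 1.57·e^(−0.0739·3/12) + 5.05·e^(−0.0739·5/12) = 6.4381
Fair forward F* = (S − I)·e^(rT) = (173.14 − 6.4381)·e^0.036950 = 166.7019 × 1.037641 = 172.9767
Market C$166.32 < fair 172.9767: forward underpriced → reverse cash-and-carry (short the stock, invest proceeds at r, pay the dividends, go long the forward).
Profit at T = |F_mkt − F*| = |166.32 − 172.9767| = C$6.66 per share

C$6.66 per share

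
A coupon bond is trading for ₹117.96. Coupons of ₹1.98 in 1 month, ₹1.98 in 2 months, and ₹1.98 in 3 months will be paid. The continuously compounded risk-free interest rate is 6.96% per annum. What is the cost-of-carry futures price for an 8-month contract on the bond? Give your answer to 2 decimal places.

₹117.41

PV(coupons) I = 1.98·e^(−0.0696·1/12) + 1.98·e^(−0.0696·2/12) + 1.98·e^(−0.0696·3/12)
I = 1.9685 + 1.9572 + 1.9458 = 5.8715
F = (S − I)·e^(rT) = (117.96 − 5.8715) · e^(0.0696·8/12)
= 112.0885 · e^0.046400 = 112.0885 × 1.047493 = ₹117.41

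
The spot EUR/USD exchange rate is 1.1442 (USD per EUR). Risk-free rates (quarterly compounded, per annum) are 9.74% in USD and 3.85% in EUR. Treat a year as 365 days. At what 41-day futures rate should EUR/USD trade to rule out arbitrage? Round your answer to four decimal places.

By covered interest parity, F = S · (1+r_USD/4)^(4T) / (1+r_EUR/4)^(4T)
= 1.1442 × 1.010868 / 1.004313 = 1.1442 × 1.006527
F = 1.1517 USD per EUR

1.1517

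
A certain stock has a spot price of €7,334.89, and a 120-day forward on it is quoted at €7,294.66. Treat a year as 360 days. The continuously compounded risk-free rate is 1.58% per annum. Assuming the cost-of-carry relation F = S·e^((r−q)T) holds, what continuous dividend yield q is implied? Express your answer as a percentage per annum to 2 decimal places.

3.23%

From F = S·e^((r−q)T): (r − q) = ln(F/S)/T
ln(7294.66/7334.89) = ln(0.994515) = -0.005500
(r − q) = -0.005500 / (120/360) = -0.016500
q = r − ln(F/S)/T = 0.0158 + 0.016500 = 0.032300
q = 3.23%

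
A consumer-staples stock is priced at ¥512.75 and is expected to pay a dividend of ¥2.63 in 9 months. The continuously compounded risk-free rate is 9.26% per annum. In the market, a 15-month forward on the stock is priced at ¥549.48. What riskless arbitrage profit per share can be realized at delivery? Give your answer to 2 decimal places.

¥23.44 per share

PV(dividends) I = 2.63·e^(−0.0926·9/12) = 2.4535
Fair forward F* = (S − I)·e^(rT) = (512.75 − 2.4535)·e^0.115750 = 510.2965 × 1.122715 = 572.9175
Market ¥549.48 < fair 572.9175: forward underpriced → reverse cash-and-carry (short the stock, invest proceeds at r, pay the dividends, go long the forward).
Profit at T = |F_mkt − F*| = |549.48 − 572.9175| = ¥23.44 per share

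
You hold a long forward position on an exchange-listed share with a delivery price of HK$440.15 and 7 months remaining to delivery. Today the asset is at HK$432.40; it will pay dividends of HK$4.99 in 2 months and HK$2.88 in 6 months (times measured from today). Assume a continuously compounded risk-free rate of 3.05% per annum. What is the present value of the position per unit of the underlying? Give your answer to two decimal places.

PV(remaining dividends) I = 4.99·e^(−0.0305·2/12) + 2.88·e^(−0.0305·6/12) = 7.8011
Current forward F = (S − I)·e^(rT) = (432.40 − 7.8011)·e^(0.0305·7/12) = 424.5989 × 1.017951 = 432.2209
Value (long) = (F − K)·e^(−rT) = (432.2209 − 440.15) × 0.982366 = -7.7893
Value = -HK$7.79

-HK$7.79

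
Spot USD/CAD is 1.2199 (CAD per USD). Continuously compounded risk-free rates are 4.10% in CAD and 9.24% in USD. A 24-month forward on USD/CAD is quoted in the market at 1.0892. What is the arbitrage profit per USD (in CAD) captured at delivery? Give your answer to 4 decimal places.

Fair forward: F* = S·e^(carry·T), with carry = (r_CAD − r_USD) = 0.0410 − 0.0924 = -0.0514
F* = 1.2199 · e^(-0.0514 × 24/12) = 1.2199 · e^-0.102800 = 1.2199 × 0.902307 = 1.1007
Market 1.0892 < fair 1.1007: forward underpriced → reverse cash-and-carry (short spot, go long the forward).
At maturity, profit = |F_mkt − F*| = |1.0892 − 1.1007| = 0.0115 per USD (in CAD)

0.0115 per USD (in CAD)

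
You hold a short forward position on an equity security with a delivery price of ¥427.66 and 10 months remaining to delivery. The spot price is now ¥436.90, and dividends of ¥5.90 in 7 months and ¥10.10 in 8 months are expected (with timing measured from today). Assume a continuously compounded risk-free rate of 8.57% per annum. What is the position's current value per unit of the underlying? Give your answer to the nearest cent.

-¥23.57

PV(remaining dividends) I = 5.90·e^(−0.0857·7/12) + 10.10·e^(−0.0857·8/12) = 15.1514
Current forward F = (S − I)·e^(rT) = (436.90 − 15.1514)·e^(0.0857·10/12) = 421.7486 × 1.074029 = 452.9702
Value (long) = (F − K)·e^(−rT) = (452.9702 − 427.66) × 0.931074 = 23.5657
Short position value = −(long value) = -¥23.57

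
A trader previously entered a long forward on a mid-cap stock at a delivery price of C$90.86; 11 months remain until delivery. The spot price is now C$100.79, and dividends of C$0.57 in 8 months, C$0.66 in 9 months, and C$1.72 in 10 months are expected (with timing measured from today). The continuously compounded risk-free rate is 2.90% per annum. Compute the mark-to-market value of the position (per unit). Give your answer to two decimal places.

PV(remaining dividends) I = 0.57·e^(−0.0290·8/12) + 0.66·e^(−0.0290·9/12) + 1.72·e^(−0.0290·10/12) = 2.8838
Current forward F = (S − I)·e^(rT) = (100.79 − 2.8838)·e^(0.0290·11/12) = 97.9062 × 1.026940 = 100.5438
Value (long) = (F − K)·e^(−rT) = (100.5438 − 90.86) × 0.973767 = 9.4298
Value = C$9.43

C$9.43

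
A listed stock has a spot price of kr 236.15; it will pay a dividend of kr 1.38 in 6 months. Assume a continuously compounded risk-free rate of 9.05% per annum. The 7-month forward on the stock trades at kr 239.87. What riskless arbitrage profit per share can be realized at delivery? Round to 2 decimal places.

kr 7.69 per share

PV(dividends) I = 1.38·e^(−0.0905·6/12) = 1.3189
Fair forward F* = (S − I)·e^(rT) = (236.15 − 1.3189)·e^0.052792 = 234.8311 × 1.054210 = 247.5613
Market kr 239.87 < fair 247.5613: forward underpriced → reverse cash-and-carry (short the stock, invest proceeds at r, pay the dividends, go long the forward).
Profit at T = |F_mkt − F*| = |239.87 − 247.5613| = kr 7.69 per share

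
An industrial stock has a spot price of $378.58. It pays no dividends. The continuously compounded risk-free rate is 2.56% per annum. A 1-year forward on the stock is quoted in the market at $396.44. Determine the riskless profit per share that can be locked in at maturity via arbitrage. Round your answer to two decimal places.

$8.04 per share

Fair forward: F* = S·e^(carry·T), with carry = r = 0.0256
F* = 378.58 · e^(0.0256 × 12/12) = 378.58 · e^0.025600 = 378.58 × 1.025930 = $388.3966
Market $396.44 > fair $388.3966: forward overpriced → cash-and-carry (buy spot, short the forward).
At maturity, profit = |F_mkt − F*| = |396.44 − 388.3966| = $8.04 per share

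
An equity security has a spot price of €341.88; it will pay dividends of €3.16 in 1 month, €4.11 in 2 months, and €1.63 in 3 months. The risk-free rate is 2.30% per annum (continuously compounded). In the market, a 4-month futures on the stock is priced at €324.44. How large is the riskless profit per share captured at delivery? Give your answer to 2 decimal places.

PV(dividends) I = 3.16·e^(−0.0230·1/12) + 4.11·e^(−0.0230·2/12) + 1.63·e^(−0.0230·3/12) = 8.8689
Fair futures F* = (S − I)·e^(rT) = (341.88 − 8.8689)·e^0.007667 = 333.0111 × 1.007696 = 335.5740
Market €324.44 < fair 335.5740: forward underpriced → reverse cash-and-carry (short the stock, invest proceeds at r, pay the dividends, go long the forward).
Profit at T = |F_mkt − F*| = |324.44 − 335.5740| = €11.13 per share

€11.13 per share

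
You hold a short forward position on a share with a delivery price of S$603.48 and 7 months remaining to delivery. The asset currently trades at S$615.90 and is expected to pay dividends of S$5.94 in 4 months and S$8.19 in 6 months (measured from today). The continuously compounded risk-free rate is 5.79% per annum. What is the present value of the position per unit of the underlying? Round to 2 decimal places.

PV(remaining dividends) I = 5.94·e^(−0.0579·4/12) + 8.19·e^(−0.0579·6/12) = 13.7828
Current forward F = (S − I)·e^(rT) = (615.90 − 13.7828)·e^(0.0579·7/12) = 602.1172 × 1.034352 = 622.8011
Value (long) = (F − K)·e^(−rT) = (622.8011 − 603.48) × 0.966789 = 18.6794
Short position value = −(long value) = -S$18.68

-S$18.68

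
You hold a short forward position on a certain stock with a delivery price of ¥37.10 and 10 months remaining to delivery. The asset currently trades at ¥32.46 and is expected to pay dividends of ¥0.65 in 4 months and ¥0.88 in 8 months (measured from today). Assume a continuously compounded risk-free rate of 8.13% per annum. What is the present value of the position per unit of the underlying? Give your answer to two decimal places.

PV(remaining dividends) I = 0.65·e^(−0.0813·4/12) + 0.88·e^(−0.0813·8/12) = 1.4662
Current forward F = (S − I)·e^(rT) = (32.46 − 1.4662)·e^(0.0813·10/12) = 30.9938 × 1.070098 = 33.1664
Value (long) = (F − K)·e^(−rT) = (33.1664 − 37.10) × 0.934494 = -3.6759
Short position value = −(long value) = ¥3.68

¥3.68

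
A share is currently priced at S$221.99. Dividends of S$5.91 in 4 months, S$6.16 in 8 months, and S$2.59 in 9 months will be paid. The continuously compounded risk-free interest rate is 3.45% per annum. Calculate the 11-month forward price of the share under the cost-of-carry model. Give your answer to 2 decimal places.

S$214.27

PV(dividends) I = 5.91·e^(−0.0345·4/12) + 6.16·e^(−0.0345·8/12) + 2.59·e^(−0.0345·9/12)
I = 5.8424 + 6.0199 + 2.5238 = 14.3861
F = (S − I)·e^(rT) = (221.99 − 14.3861) · e^(0.0345·11/12)
= 207.6039 · e^0.031625 = 207.6039 × 1.032130 = S$214.27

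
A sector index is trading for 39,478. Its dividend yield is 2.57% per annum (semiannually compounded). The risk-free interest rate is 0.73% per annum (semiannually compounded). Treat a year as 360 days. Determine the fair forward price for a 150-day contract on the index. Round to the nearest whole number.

39,179

F = S · (1+r/2)^(2T) / (1+q/2)^(2T)
= 39478 × 1.003041 / 1.010697 = 39478 × 0.992425
F = 39,179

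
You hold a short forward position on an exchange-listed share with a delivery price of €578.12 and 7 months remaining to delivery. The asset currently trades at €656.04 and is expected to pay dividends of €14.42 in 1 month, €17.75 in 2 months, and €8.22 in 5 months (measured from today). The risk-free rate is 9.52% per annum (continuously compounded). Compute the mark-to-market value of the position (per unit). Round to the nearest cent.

PV(remaining dividends) I = 14.42·e^(−0.0952·1/12) + 17.75·e^(−0.0952·2/12) + 8.22·e^(−0.0952·5/12) = 39.6770
Current forward F = (S − I)·e^(rT) = (656.04 − 39.6770)·e^(0.0952·7/12) = 616.3630 × 1.057104 = 651.5598
Value (long) = (F − K)·e^(−rT) = (651.5598 − 578.12) × 0.945980 = 69.4726
Short position value = −(long value) = -€69.47

-€69.47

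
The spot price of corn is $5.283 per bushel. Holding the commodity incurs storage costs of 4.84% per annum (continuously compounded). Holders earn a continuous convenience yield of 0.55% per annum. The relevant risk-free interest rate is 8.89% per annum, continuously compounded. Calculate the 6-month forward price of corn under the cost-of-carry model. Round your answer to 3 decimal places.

$5.643 per bushel

Net carry = r + u − y = 0.0889 + 0.0484 − 0.0055 = 0.1318
F = S·e^((r+u−y)T) = 5.283 · e^(0.1318 × 6/12) = 5.283 · e^0.065900
= 5.283 × 1.068120 = $5.643 per bushel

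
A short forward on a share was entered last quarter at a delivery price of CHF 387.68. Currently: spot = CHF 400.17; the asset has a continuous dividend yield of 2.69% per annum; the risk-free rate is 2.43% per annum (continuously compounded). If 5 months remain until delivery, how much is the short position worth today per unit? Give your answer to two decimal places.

-CHF 11.94

Current fair forward for the remaining 5 months: F = S·e^((r − q)·T), (r − q) = 0.0243 − 0.0269 = -0.0026
F = 400.17 · e^(-0.0026 × 5/12) = 400.17 × 0.998917 = 399.7366
Value of long forward = (F − K)·e^(−rT) = (399.7366 − 387.68) · e^(−0.0243·5/12)
= 12.0566 × 0.989926 = 11.94
Short position value = −(long value) = -CHF 11.94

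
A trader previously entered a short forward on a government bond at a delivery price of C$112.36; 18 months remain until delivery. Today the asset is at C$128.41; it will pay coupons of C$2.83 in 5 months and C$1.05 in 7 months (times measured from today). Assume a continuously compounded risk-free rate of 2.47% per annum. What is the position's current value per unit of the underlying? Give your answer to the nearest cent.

PV(remaining coupons) I = 2.83·e^(−0.0247·5/12) + 1.05·e^(−0.0247·7/12) = 3.8360
Current forward F = (S − I)·e^(rT) = (128.41 − 3.8360)·e^(0.0247·18/12) = 124.5740 × 1.037745 = 129.2760
Value (long) = (F − K)·e^(−rT) = (129.2760 − 112.36) × 0.963628 = 16.3007
Short position value = −(long value) = -C$16.30

-C$16.30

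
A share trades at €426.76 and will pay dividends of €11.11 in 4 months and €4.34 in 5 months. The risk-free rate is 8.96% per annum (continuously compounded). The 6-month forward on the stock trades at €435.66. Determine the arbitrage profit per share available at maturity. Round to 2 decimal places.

€5.00 per share

PV(dividends) I = 11.11·e^(−0.0896·4/12) + 4.34·e^(−0.0896·5/12) = 14.9640
Fair forward F* = (S − I)·e^(rT) = (426.76 − 14.9640)·e^0.044800 = 411.7960 × 1.045819 = 430.6641
Market €435.66 > fair 430.6641: forward overpriced → cash-and-carry (borrow at r, buy the stock and collect the dividends, short the forward).
Profit at T = |F_mkt − F*| = |435.66 − 430.6641| = €5.00 per share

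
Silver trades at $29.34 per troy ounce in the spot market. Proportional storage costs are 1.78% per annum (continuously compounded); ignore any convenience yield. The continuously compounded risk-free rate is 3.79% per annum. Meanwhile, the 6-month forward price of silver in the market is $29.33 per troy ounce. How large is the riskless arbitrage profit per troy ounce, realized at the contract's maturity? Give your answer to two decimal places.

$0.84 per troy ounce

Fair forward: F* = S·e^(carry·T), with carry = (r + u) = 0.0379 + 0.0178 = 0.0557
F* = 29.34 · e^(0.0557 × 6/12) = 29.34 · e^0.027850 = 29.34 × 1.028241 = $30.1686
Market $29.33 < fair $30.1686: forward underpriced → reverse cash-and-carry (short spot, go long the forward).
At maturity, profit = |F_mkt − F*| = |29.33 − 30.1686| = $0.84 per troy ounce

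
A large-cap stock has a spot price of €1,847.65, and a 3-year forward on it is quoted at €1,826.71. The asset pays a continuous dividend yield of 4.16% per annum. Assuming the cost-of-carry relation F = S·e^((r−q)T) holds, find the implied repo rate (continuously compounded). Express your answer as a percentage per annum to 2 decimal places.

3.78%

From F = S·e^((r−q)T): (r − q) = ln(F/S)/T
ln(1826.71/1847.65) = ln(0.988667) = -0.011398
(r − q) = -0.011398 / (3) = -0.003799
r = ln(F/S)/T + q = -0.003799 + 0.0416 = 0.037801
r = 3.78%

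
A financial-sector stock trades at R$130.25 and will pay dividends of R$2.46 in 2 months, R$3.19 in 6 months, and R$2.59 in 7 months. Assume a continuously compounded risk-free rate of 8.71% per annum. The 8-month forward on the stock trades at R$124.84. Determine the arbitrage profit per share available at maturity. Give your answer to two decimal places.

R$4.78 per share

PV(dividends) I = 2.46·e^(−0.0871·2/12) + 3.19·e^(−0.0871·6/12) + 2.59·e^(−0.0871·7/12) = 7.9403
Fair forward F* = (S − I)·e^(rT) = (130.25 − 7.9403)·e^0.058067 = 122.3097 × 1.059786 = 129.6221
Market R$124.84 < fair 129.6221: forward underpriced → reverse cash-and-carry (short the stock, invest proceeds at r, pay the dividends, go long the forward).
Profit at T = |F_mkt − F*| = |124.84 − 129.6221| = R$4.78 per share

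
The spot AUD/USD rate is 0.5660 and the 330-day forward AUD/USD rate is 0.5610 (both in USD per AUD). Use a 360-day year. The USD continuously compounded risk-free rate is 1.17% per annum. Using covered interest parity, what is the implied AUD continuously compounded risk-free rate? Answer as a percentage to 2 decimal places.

F = S·e^((r_USD − r_AUD)T) ⇒ r_AUD = r_USD − ln(F/S)/T
ln(0.5610/0.5660) = -0.008873; /(330/360) = -0.009680
r_AUD = 0.0117 + 0.009680 = 0.021380
r_AUD = 2.14%

2.14%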